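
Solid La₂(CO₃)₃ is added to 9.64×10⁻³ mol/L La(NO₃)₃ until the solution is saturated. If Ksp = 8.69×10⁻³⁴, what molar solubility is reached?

7.02×10⁻¹¹ M

La₂(CO₃)₃(s) ⇌ 2 La³⁺(aq) + 3 CO₃²⁻(aq)
The solution already contains La³⁺ at 9.64×10⁻³ mol/L. Let s be the molar solubility of La₂(CO₃)₃.
[La³⁺] ≈ 9.64×10⁻³ mol/L (common ion dominates); [CO₃²⁻] = 3s.
Ksp = [La³⁺]^2[CO₃²⁻]^3 = (9.64×10⁻³)^2(3s)^3
(3s)^3 = 8.69×10⁻³⁴ / (9.64×10⁻³)^2 = 9.35×10⁻³⁰
s = 7.02×10⁻¹¹ mol/L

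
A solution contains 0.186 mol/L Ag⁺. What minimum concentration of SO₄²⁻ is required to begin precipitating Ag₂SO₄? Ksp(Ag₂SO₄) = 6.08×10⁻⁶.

1.76×10⁻⁴ M

Precipitation of each salt begins when its ion product equals Ksp.
Ag₂SO₄(s) ⇌ 2 Ag⁺(aq) + SO₄²⁻(aq)
Ksp = [Ag⁺]^2[SO₄²⁻] = [SO₄²⁻](0.186)^2
[SO₄²⁻] = 6.08×10⁻⁶ / (0.186)^2 = 1.76×10⁻⁴
[SO₄²⁻] = 1.76×10⁻⁴ mol/L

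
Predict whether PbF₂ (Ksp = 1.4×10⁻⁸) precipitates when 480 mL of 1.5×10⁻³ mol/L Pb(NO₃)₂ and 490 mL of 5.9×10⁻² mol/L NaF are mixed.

Yes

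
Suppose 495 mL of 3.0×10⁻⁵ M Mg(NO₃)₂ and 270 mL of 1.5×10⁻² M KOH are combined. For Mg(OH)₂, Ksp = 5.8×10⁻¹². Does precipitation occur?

Total volume after mixing = 495 + 270 = 765 mL.
[Mg²⁺] = (3.0×10⁻⁵)(495)/765 = 1.9×10⁻⁵ M
[OH⁻] = (1.5×10⁻²)(270)/765 = 5.3×10⁻³ M
Q = [Mg²⁺][OH⁻]^2 = 5.4×10⁻¹⁰
Q = 5.4×10⁻¹⁰ > Ksp = 5.8×10⁻¹², so the solution is supersaturated and Mg(OH)₂ precipitates.

Yes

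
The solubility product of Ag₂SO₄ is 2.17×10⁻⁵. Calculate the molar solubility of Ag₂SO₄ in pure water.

Ag₂SO₄(s) ⇌ 2 Ag⁺(aq) + SO₄²⁻(aq)
With molar solubility s: [Ag⁺] = 2s, [SO₄²⁻] = s.
Ksp = [Ag⁺]^2[SO₄²⁻] = (2s)^2 · s = 4s^3
4s^3 = 2.17×10⁻⁵  ⇒  s^3 = 5.43×10⁻⁶
s = 1.76×10⁻² mol/L

1.76×10⁻² M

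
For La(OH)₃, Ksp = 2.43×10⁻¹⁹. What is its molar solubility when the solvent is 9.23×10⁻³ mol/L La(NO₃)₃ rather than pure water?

9.92×10⁻⁷ M

La(OH)₃(s) ⇌ La³⁺(aq) + 3 OH⁻(aq)
Let s be the solubility of La(OH)₃ here. The common ion gives [La³⁺] ≈ 9.23×10⁻³ mol/L, and [OH⁻] = 3s.
Ksp = [La³⁺][OH⁻]^3 = (9.23×10⁻³)(3s)^3
(3s)^3 = 2.43×10⁻¹⁹ / (9.23×10⁻³) = 2.63×10⁻¹⁷
s = 9.92×10⁻⁷ mol/L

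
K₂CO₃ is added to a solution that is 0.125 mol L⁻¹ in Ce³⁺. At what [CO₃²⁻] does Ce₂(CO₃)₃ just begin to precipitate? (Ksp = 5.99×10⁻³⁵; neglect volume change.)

1.57×10⁻¹¹ M

Precipitation of each salt begins when its ion product equals Ksp.
Ce₂(CO₃)₃(s) ⇌ 2 Ce³⁺(aq) + 3 CO₃²⁻(aq)
Ksp = [Ce³⁺]^2[CO₃²⁻]^3 = [CO₃²⁻]^3(0.125)^2
[CO₃²⁻]^3 = 5.99×10⁻³⁵ / (0.125)^2 = 3.83×10⁻³³
[CO₃²⁻] = 1.57×10⁻¹¹ mol L⁻¹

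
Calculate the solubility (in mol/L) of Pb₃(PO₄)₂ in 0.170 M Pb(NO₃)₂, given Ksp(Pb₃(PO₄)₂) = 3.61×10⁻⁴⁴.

Pb₃(PO₄)₂(s) ⇌ 3 Pb²⁺(aq) + 2 PO₄³⁻(aq)
With Pb²⁺ already at 0.170 M and s small, take [Pb²⁺] ≈ 0.170 M and [PO₄³⁻] = 2s.
Ksp = [Pb²⁺]^3[PO₄³⁻]^2 = (0.170)^3(2s)^2
(2s)^2 = 3.61×10⁻⁴⁴ / (0.170)^3 = 7.35×10⁻⁴²
s = 1.36×10⁻²¹ M

1.36×10⁻²¹ M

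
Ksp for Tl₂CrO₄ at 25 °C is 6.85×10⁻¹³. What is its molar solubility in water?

Tl₂CrO₄(s) ⇌ 2 Tl⁺(aq) + CrO₄²⁻(aq)
Call the molar solubility s, so that [Tl⁺] = 2s and [CrO₄²⁻] = s.
Ksp = [Tl⁺]^2[CrO₄²⁻] = (2s)^2 · s = 4s^3
4s^3 = 6.85×10⁻¹³  ⇒  s^3 = 1.71×10⁻¹³
s = 5.55×10⁻⁵ mol L⁻¹

5.55×10⁻⁵ M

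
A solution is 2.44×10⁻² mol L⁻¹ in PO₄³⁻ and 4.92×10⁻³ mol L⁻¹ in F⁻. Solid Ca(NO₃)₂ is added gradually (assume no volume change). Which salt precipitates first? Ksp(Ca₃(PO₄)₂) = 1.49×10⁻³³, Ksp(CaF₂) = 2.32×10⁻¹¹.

Ca₃(PO₄)₂

Each salt precipitates once Q = Ksp for that salt.
For Ca₃(PO₄)₂: [Ca²⁺] = (Ksp/[PO₄³⁻]^2)^(1/3) = 1.36×10⁻¹⁰ mol L⁻¹
For CaF₂: [Ca²⁺] = (Ksp/[F⁻]^2) = 9.58×10⁻⁷ mol L⁻¹
Since Ca₃(PO₄)₂ needs less Ca²⁺ to reach saturation, it precipitates first.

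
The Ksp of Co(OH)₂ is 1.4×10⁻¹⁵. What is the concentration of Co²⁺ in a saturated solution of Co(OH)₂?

Co(OH)₂(s) ⇌ Co²⁺(aq) + 2 OH⁻(aq)
Call the molar solubility s, so that [Co²⁺] = s and [OH⁻] = 2s.
Ksp = [Co²⁺][OH⁻]^2 = s · (2s)^2 = 4s^3 = 1.4×10⁻¹⁵
s = 7.0×10⁻⁶ mol L⁻¹
[Co²⁺] = s = 7.0×10⁻⁶ mol L⁻¹

7.0×10⁻⁶ M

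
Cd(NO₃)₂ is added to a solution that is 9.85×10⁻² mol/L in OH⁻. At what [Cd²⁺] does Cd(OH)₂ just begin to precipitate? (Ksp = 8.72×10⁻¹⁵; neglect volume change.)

Precipitation begins when Q = Ksp.
Cd(OH)₂(s) ⇌ Cd²⁺(aq) + 2 OH⁻(aq)
Ksp = [Cd²⁺][OH⁻]^2 = [Cd²⁺](9.85×10⁻²)^2
[Cd²⁺] = 8.72×10⁻¹⁵ / (9.85×10⁻²)^2 = 8.99×10⁻¹³
[Cd²⁺] = 8.99×10⁻¹³ mol/L

8.99×10⁻¹³ M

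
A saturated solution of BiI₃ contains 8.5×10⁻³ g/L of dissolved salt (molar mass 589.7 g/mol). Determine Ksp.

Ksp = 1.2×10⁻¹⁸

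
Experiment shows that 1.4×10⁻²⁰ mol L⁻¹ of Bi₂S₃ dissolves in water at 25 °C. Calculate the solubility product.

Ksp = 5.8×10⁻⁹⁸

Bi₂S₃(s) ⇌ 2 Bi³⁺(aq) + 3 S²⁻(aq)
With molar solubility s: [Bi³⁺] = 2s, [S²⁻] = 3s.
Ksp = [Bi³⁺]^2[S²⁻]^3 = (2s)^2 · (3s)^3 = 108s^5
Ksp = 108 × (1.4×10⁻²⁰)^5 = 5.8×10⁻⁹⁸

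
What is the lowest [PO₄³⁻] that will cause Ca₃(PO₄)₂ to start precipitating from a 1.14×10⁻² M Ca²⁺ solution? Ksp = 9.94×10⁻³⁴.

2.59×10⁻¹⁴ M

Precipitation of each salt begins when its ion product equals Ksp.
Ca₃(PO₄)₂(s) ⇌ 3 Ca²⁺(aq) + 2 PO₄³⁻(aq)
Ksp = [Ca²⁺]^3[PO₄³⁻]^2 = [PO₄³⁻]^2(1.14×10⁻²)^3
[PO₄³⁻]^2 = 9.94×10⁻³⁴ / (1.14×10⁻²)^3 = 6.71×10⁻²⁸
[PO₄³⁻] = 2.59×10⁻¹⁴ M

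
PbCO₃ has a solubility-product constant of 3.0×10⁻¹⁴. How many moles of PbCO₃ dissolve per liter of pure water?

PbCO₃(s) ⇌ Pb²⁺(aq) + CO₃²⁻(aq)
Call the molar solubility s, so that [Pb²⁺] = s and [CO₃²⁻] = s.
Ksp = [Pb²⁺][CO₃²⁻] = s · s = s^2
s^2 = 3.0×10⁻¹⁴
s = (3.0×10⁻¹⁴)^(1/2) = 1.7×10⁻⁷ M

1.7×10⁻⁷ M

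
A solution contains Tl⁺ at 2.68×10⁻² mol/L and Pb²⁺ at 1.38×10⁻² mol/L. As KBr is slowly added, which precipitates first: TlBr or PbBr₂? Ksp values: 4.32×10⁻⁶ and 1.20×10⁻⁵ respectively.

Each salt precipitates once Q = Ksp for that salt.
For TlBr: [Br⁻] = (Ksp/[Tl⁺]) = 1.61×10⁻⁴ mol/L
For PbBr₂: [Br⁻] = (Ksp/[Pb²⁺])^(1/2) = 2.95×10⁻² mol/L
The smaller threshold [Br⁻] is reached first, so TlBr precipitates first.

TlBr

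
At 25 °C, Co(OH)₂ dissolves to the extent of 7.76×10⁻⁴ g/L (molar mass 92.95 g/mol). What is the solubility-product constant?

Ksp = 2.33×10⁻¹⁵

Convert to molarity: s = 7.76×10⁻⁴ / 92.95 = 8.3486×10⁻⁶ mol/L
Co(OH)₂(s) ⇌ Co²⁺(aq) + 2 OH⁻(aq)
Let s be the molar solubility. Then [Co²⁺] = s and [OH⁻] = 2s.
Ksp = [Co²⁺][OH⁻]^2 = s · (2s)^2 = 4s^3
Ksp = 4 × (8.3486×10⁻⁶)^3 = 2.33×10⁻¹⁵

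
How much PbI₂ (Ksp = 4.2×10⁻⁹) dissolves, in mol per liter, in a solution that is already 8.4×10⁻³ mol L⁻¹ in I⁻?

PbI₂(s) ⇌ Pb²⁺(aq) + 2 I⁻(aq)
I⁻ is already present at 8.4×10⁻³ mol L⁻¹. If s mol/L of PbI₂ dissolves, [Pb²⁺] = s while [I⁻] ≈ 8.4×10⁻³ mol L⁻¹.
Ksp = [Pb²⁺][I⁻]^2 = s(8.4×10⁻³)^2
s = 4.2×10⁻⁹ / (8.4×10⁻³)^2 = 6.0×10⁻⁵
s = 6.0×10⁻⁵ mol L⁻¹

6.0×10⁻⁵ M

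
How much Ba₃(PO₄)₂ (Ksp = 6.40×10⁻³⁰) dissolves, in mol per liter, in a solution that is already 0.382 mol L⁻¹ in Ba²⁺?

5.36×10⁻¹⁵ M

Ba₃(PO₄)₂(s) ⇌ 3 Ba²⁺(aq) + 2 PO₄³⁻(aq)
The solution already contains Ba²⁺ at 0.382 mol L⁻¹. Let s be the molar solubility of Ba₃(PO₄)₂.
[Ba²⁺] ≈ 0.382 mol L⁻¹ (common ion dominates); [PO₄³⁻] = 2s.
Ksp = [Ba²⁺]^3[PO₄³⁻]^2 = (0.382)^3(2s)^2
(2s)^2 = 6.40×10⁻³⁰ / (0.382)^3 = 1.15×10⁻²⁸
s = 5.36×10⁻¹⁵ mol L⁻¹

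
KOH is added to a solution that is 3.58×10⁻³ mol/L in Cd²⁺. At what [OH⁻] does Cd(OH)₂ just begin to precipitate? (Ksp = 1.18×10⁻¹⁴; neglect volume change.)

1.82×10⁻⁶ M

Precipitation of each salt begins when its ion product equals Ksp.
Cd(OH)₂(s) ⇌ Cd²⁺(aq) + 2 OH⁻(aq)
Ksp = [Cd²⁺][OH⁻]^2 = [OH⁻]^2(3.58×10⁻³)
[OH⁻]^2 = 1.18×10⁻¹⁴ / (3.58×10⁻³) = 3.30×10⁻¹²
[OH⁻] = 1.82×10⁻⁶ mol/L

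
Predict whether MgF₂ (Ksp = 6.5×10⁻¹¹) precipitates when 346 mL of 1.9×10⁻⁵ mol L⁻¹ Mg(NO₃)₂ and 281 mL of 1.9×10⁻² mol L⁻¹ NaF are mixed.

Yes

Total volume after mixing = 346 + 281 = 627 mL.
[Mg²⁺] = (1.9×10⁻⁵)(346)/627 = 1.0×10⁻⁵ mol L⁻¹
[F⁻] = (1.9×10⁻²)(281)/627 = 8.5×10⁻³ mol L⁻¹
Q = [Mg²⁺][F⁻]^2 = 7.6×10⁻¹⁰
Since Q (7.6×10⁻¹⁰) exceeds Ksp (6.5×10⁻¹¹), MgF₂ will precipitate.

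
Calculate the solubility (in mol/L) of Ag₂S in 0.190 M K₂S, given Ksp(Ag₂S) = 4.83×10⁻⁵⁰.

Ag₂S(s) ⇌ 2 Ag⁺(aq) + S²⁻(aq)
With S²⁻ already at 0.190 M and s small, take [S²⁻] ≈ 0.190 M and [Ag⁺] = 2s.
Ksp = [Ag⁺]^2[S²⁻] = (2s)^2(0.190)
(2s)^2 = 4.83×10⁻⁵⁰ / (0.190) = 2.54×10⁻⁴⁹
s = 2.52×10⁻²⁵ M

2.52×10⁻²⁵ M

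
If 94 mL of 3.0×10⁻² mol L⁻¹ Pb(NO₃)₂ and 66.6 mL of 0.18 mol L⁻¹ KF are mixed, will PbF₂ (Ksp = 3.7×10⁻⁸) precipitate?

Yes

Total volume after mixing = 94 + 66.6 = 160.6 mL.
[Pb²⁺] = (3.0×10⁻²)(94)/160.6 = 1.8×10⁻² mol L⁻¹
[F⁻] = (0.18)(66.6)/160.6 = 7.5×10⁻² mol L⁻¹
Q = [Pb²⁺][F⁻]^2 = 9.8×10⁻⁵
Q = 9.8×10⁻⁵ > Ksp = 3.7×10⁻⁸, so the solution is supersaturated and PbF₂ precipitates.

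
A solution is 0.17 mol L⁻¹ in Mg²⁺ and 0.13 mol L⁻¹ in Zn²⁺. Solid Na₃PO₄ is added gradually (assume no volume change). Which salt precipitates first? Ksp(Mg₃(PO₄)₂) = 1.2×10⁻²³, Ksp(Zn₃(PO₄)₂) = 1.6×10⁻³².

Zn₃(PO₄)₂

The threshold for precipitation is Q = Ksp.
For Mg₃(PO₄)₂: [PO₄³⁻] = (Ksp/[Mg²⁺]^3)^(1/2) = 4.9×10⁻¹¹ mol L⁻¹
For Zn₃(PO₄)₂: [PO₄³⁻] = (Ksp/[Zn²⁺]^3)^(1/2) = 2.7×10⁻¹⁵ mol L⁻¹
Since Zn₃(PO₄)₂ needs less PO₄³⁻ to reach saturation, it precipitates first.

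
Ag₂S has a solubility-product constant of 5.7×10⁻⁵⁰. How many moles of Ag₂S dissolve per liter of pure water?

2.4×10⁻¹⁷ M

Ag₂S(s) ⇌ 2 Ag⁺(aq) + S²⁻(aq)
With molar solubility s: [Ag⁺] = 2s, [S²⁻] = s.
Ksp = [Ag⁺]^2[S²⁻] = (2s)^2 · s = 4s^3
4s^3 = 5.7×10⁻⁵⁰  ⇒  s^3 = 1.4×10⁻⁵⁰
Taking the 3rd root, s = 2.4×10⁻¹⁷ mol L⁻¹.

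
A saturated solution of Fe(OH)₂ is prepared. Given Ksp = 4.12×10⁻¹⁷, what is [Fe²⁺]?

2.18×10⁻⁶ M

Fe(OH)₂(s) ⇌ Fe²⁺(aq) + 2 OH⁻(aq)
With molar solubility s: [Fe²⁺] = s, [OH⁻] = 2s.
Ksp = [Fe²⁺][OH⁻]^2 = s · (2s)^2 = 4s^3 = 4.12×10⁻¹⁷
s = 2.18×10⁻⁶ mol/L
[Fe²⁺] = s = 2.18×10⁻⁶ mol/L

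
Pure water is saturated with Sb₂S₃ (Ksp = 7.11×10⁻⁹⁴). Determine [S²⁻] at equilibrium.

2.76×10⁻¹⁹ M

Sb₂S₃(s) ⇌ 2 Sb³⁺(aq) + 3 S²⁻(aq)
If s mol/L of Sb₂S₃ dissolves, [Sb³⁺] = 2s and [S²⁻] = 3s.
Ksp = [Sb³⁺]^2[S²⁻]^3 = (2s)^2 · (3s)^3 = 108s^5 = 7.11×10⁻⁹⁴
s = 9.20×10⁻²⁰ mol/L
[S²⁻] = 3s = 2.76×10⁻¹⁹ mol/L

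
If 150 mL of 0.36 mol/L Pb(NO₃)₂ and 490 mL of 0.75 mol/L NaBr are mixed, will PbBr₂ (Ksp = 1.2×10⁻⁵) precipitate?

Yes

After mixing, V = 150 mL + 490 mL = 640 mL.
[Pb²⁺] = (0.36)(150)/640 = 8.4×10⁻² mol/L
[Br⁻] = (0.75)(490)/640 = 0.57 mol/L
Q = [Pb²⁺][Br⁻]^2 = 2.8×10⁻²
Because Q > Ksp (2.8×10⁻² vs 1.2×10⁻⁵), a precipitate of PbBr₂ forms.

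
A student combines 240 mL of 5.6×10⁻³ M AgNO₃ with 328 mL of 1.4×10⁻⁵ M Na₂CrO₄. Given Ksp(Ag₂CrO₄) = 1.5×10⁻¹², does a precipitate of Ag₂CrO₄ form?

The combined volume is 568 mL.
[Ag⁺] = (5.6×10⁻³)(240)/568 = 2.4×10⁻³ M
[CrO₄²⁻] = (1.4×10⁻⁵)(328)/568 = 8.1×10⁻⁶ M
Q = [Ag⁺]^2[CrO₄²⁻] = 4.5×10⁻¹¹
Q = 4.5×10⁻¹¹ > Ksp = 1.5×10⁻¹², so the solution is supersaturated and Ag₂CrO₄ precipitates.

Yes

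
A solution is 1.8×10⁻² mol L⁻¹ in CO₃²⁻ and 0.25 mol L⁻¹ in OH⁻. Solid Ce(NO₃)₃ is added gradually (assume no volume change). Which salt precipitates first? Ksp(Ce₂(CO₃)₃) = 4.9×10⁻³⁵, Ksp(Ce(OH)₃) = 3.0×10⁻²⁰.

Ce(OH)₃

Precipitation of each salt begins when its ion product equals Ksp.
For Ce₂(CO₃)₃: [Ce³⁺] = (Ksp/[CO₃²⁻]^3)^(1/2) = 2.9×10⁻¹⁵ mol L⁻¹
For Ce(OH)₃: [Ce³⁺] = (Ksp/[OH⁻]^3) = 1.9×10⁻¹⁸ mol L⁻¹
The smaller threshold [Ce³⁺] is reached first, so Ce(OH)₃ precipitates first.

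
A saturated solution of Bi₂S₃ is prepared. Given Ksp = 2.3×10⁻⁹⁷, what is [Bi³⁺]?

Bi₂S₃(s) ⇌ 2 Bi³⁺(aq) + 3 S²⁻(aq)
Call the molar solubility s, so that [Bi³⁺] = 2s and [S²⁻] = 3s.
Ksp = [Bi³⁺]^2[S²⁻]^3 = (2s)^2 · (3s)^3 = 108s^5 = 2.3×10⁻⁹⁷
s = 1.8×10⁻²⁰ mol L⁻¹
[Bi³⁺] = 2s = 3.7×10⁻²⁰ mol L⁻¹

3.7×10⁻²⁰ M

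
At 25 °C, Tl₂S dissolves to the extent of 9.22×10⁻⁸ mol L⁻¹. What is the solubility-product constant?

Ksp = 3.14×10⁻²¹

Tl₂S(s) ⇌ 2 Tl⁺(aq) + S²⁻(aq)
Call the molar solubility s, so that [Tl⁺] = 2s and [S²⁻] = s.
Ksp = [Tl⁺]^2[S²⁻] = (2s)^2 · s = 4s^3
Ksp = 4 × (9.22×10⁻⁸)^3 = 3.14×10⁻²¹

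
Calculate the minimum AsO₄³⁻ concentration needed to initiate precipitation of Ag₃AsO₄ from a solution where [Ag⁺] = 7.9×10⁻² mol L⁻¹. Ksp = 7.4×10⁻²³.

1.5×10⁻¹⁹ M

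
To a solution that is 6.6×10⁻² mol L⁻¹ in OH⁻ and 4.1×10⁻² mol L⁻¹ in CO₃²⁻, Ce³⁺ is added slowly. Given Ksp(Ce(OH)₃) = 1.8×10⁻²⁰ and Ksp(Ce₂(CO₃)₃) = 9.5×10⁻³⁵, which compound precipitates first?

The threshold for precipitation is Q = Ksp.
For Ce(OH)₃: [Ce³⁺] = (Ksp/[OH⁻]^3) = 6.3×10⁻¹⁷ mol L⁻¹
For Ce₂(CO₃)₃: [Ce³⁺] = (Ksp/[CO₃²⁻]^3)^(1/2) = 1.2×10⁻¹⁵ mol L⁻¹
Ce(OH)₃ requires the lower [Ce³⁺], so it precipitates first.

Ce(OH)₃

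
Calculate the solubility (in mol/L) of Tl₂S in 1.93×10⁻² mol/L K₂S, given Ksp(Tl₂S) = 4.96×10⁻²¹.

2.53×10⁻¹⁰ M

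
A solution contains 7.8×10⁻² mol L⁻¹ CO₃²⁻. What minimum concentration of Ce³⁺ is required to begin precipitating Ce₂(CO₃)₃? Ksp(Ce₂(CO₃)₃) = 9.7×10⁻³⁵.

Precipitation begins when Q = Ksp.
Ce₂(CO₃)₃(s) ⇌ 2 Ce³⁺(aq) + 3 CO₃²⁻(aq)
Ksp = [Ce³⁺]^2[CO₃²⁻]^3 = [Ce³⁺]^2(7.8×10⁻²)^3
[Ce³⁺]^2 = 9.7×10⁻³⁵ / (7.8×10⁻²)^3 = 2.0×10⁻³¹
[Ce³⁺] = 4.5×10⁻¹⁶ mol L⁻¹

4.5×10⁻¹⁶ M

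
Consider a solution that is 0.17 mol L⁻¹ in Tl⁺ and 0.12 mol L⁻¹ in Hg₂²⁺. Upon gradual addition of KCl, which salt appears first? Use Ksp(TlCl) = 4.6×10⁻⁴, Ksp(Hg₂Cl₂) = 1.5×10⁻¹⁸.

Hg₂Cl₂

The threshold for precipitation is Q = Ksp.
For TlCl: [Cl⁻] = (Ksp/[Tl⁺]) = 2.7×10⁻³ mol L⁻¹
For Hg₂Cl₂: [Cl⁻] = (Ksp/[Hg₂²⁺])^(1/2) = 3.5×10⁻⁹ mol L⁻¹
Hg₂Cl₂ requires the lower [Cl⁻], so it precipitates first.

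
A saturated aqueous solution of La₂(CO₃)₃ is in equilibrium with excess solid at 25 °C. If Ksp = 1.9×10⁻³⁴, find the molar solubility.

7.1×10⁻⁸ M

La₂(CO₃)₃(s) ⇌ 2 La³⁺(aq) + 3 CO₃²⁻(aq)
Call the molar solubility s, so that [La³⁺] = 2s and [CO₃²⁻] = 3s.
Ksp = [La³⁺]^2[CO₃²⁻]^3 = (2s)^2 · (3s)^3 = 108s^5
108s^5 = 1.9×10⁻³⁴  ⇒  s^5 = 1.8×10⁻³⁶
s = (1.8×10⁻³⁶)^(1/5) = 7.1×10⁻⁸ M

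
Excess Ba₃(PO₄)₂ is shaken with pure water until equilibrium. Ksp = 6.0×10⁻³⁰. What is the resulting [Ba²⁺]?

1.7×10⁻⁶ M

Ba₃(PO₄)₂(s) ⇌ 3 Ba²⁺(aq) + 2 PO₄³⁻(aq)
Call the molar solubility s, so that [Ba²⁺] = 3s and [PO₄³⁻] = 2s.
Ksp = [Ba²⁺]^3[PO₄³⁻]^2 = (3s)^3 · (2s)^2 = 108s^5 = 6.0×10⁻³⁰
s = 5.6×10⁻⁷ mol L⁻¹
[Ba²⁺] = 3s = 1.7×10⁻⁶ mol L⁻¹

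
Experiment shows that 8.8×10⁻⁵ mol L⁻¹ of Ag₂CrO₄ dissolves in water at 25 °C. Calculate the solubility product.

Ag₂CrO₄(s) ⇌ 2 Ag⁺(aq) + CrO₄²⁻(aq)
If s mol/L of Ag₂CrO₄ dissolves, [Ag⁺] = 2s and [CrO₄²⁻] = s.
Ksp = [Ag⁺]^2[CrO₄²⁻] = (2s)^2 · s = 4s^3
Ksp = 4 × (8.8×10⁻⁵)^3 = 2.7×10⁻¹²

Ksp = 2.7×10⁻¹²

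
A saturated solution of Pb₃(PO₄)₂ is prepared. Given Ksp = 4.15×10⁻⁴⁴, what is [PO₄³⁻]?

1.65×10⁻⁹ M

Pb₃(PO₄)₂(s) ⇌ 3 Pb²⁺(aq) + 2 PO₄³⁻(aq)
Call the molar solubility s, so that [Pb²⁺] = 3s and [PO₄³⁻] = 2s.
Ksp = [Pb²⁺]^3[PO₄³⁻]^2 = (3s)^3 · (2s)^2 = 108s^5 = 4.15×10⁻⁴⁴
s = 8.26×10⁻¹⁰ mol/L
[PO₄³⁻] = 2s = 1.65×10⁻⁹ mol/L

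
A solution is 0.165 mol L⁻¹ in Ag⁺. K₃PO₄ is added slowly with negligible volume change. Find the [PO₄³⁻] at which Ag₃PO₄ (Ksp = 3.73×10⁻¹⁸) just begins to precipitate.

8.30×10⁻¹⁶ M

The threshold for precipitation is Q = Ksp.
Ag₃PO₄(s) ⇌ 3 Ag⁺(aq) + PO₄³⁻(aq)
Ksp = [Ag⁺]^3[PO₄³⁻] = [PO₄³⁻](0.165)^3
[PO₄³⁻] = 3.73×10⁻¹⁸ / (0.165)^3 = 8.30×10⁻¹⁶
[PO₄³⁻] = 8.30×10⁻¹⁶ mol L⁻¹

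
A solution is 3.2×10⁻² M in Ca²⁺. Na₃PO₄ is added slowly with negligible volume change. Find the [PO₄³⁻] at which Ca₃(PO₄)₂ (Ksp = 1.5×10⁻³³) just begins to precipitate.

6.8×10⁻¹⁵ M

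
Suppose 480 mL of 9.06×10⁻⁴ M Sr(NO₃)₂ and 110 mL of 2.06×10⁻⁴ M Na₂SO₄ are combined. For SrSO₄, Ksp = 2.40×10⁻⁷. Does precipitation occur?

No

The combined volume is 590 mL.
[Sr²⁺] = (9.06×10⁻⁴)(480)/590 = 7.37×10⁻⁴ M
[SO₄²⁻] = (2.06×10⁻⁴)(110)/590 = 3.84×10⁻⁵ M
Q = [Sr²⁺][SO₄²⁻] = 2.83×10⁻⁸
Q = 2.83×10⁻⁸ < Ksp = 2.40×10⁻⁷, so the solution is unsaturated and no precipitate forms.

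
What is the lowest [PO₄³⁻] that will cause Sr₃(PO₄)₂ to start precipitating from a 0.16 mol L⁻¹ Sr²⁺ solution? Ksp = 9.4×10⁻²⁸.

A salt starts to precipitate once the ion product Q reaches its Ksp.
Sr₃(PO₄)₂(s) ⇌ 3 Sr²⁺(aq) + 2 PO₄³⁻(aq)
Ksp = [Sr²⁺]^3[PO₄³⁻]^2 = [PO₄³⁻]^2(0.16)^3
[PO₄³⁻]^2 = 9.4×10⁻²⁸ / (0.16)^3 = 2.3×10⁻²⁵
[PO₄³⁻] = 4.8×10⁻¹³ mol L⁻¹

4.8×10⁻¹³ M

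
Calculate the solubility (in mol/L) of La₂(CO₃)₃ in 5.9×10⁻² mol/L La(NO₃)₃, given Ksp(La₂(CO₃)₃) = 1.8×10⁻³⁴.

1.2×10⁻¹¹ M

La₂(CO₃)₃(s) ⇌ 2 La³⁺(aq) + 3 CO₃²⁻(aq)
With La³⁺ already at 5.9×10⁻² mol/L and s small, take [La³⁺] ≈ 5.9×10⁻² mol/L and [CO₃²⁻] = 3s.
Ksp = [La³⁺]^2[CO₃²⁻]^3 = (5.9×10⁻²)^2(3s)^3
(3s)^3 = 1.8×10⁻³⁴ / (5.9×10⁻²)^2 = 5.2×10⁻³²
s = 1.2×10⁻¹¹ mol/L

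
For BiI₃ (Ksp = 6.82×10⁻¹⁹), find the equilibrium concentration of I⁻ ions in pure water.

BiI₃(s) ⇌ Bi³⁺(aq) + 3 I⁻(aq)
With molar solubility s: [Bi³⁺] = s, [I⁻] = 3s.
Ksp = [Bi³⁺][I⁻]^3 = s · (3s)^3 = 27s^4 = 6.82×10⁻¹⁹
s = 1.26×10⁻⁵ mol L⁻¹
[I⁻] = 3s = 3.78×10⁻⁵ mol L⁻¹

3.78×10⁻⁵ M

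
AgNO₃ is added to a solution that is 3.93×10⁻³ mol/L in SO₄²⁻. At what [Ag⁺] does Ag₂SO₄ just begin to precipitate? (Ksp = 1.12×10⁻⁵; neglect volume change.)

Each salt precipitates once Q = Ksp for that salt.
Ag₂SO₄(s) ⇌ 2 Ag⁺(aq) + SO₄²⁻(aq)
Ksp = [Ag⁺]^2[SO₄²⁻] = [Ag⁺]^2(3.93×10⁻³)
[Ag⁺]^2 = 1.12×10⁻⁵ / (3.93×10⁻³) = 2.85×10⁻³
[Ag⁺] = 5.34×10⁻² mol/L

5.34×10⁻² M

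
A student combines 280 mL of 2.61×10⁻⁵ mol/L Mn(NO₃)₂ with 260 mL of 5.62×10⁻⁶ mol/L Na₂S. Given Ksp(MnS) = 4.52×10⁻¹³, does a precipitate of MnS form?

After mixing, V = 280 mL + 260 mL = 540 mL.
[Mn²⁺] = (2.61×10⁻⁵)(280)/540 = 1.35×10⁻⁵ mol/L
[S²⁻] = (5.62×10⁻⁶)(260)/540 = 2.71×10⁻⁶ mol/L
Q = [Mn²⁺][S²⁻] = 3.66×10⁻¹¹
Because Q > Ksp (3.66×10⁻¹¹ vs 4.52×10⁻¹³), a precipitate of MnS forms.

Yes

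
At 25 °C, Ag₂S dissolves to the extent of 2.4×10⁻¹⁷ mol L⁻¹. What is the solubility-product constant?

Ag₂S(s) ⇌ 2 Ag⁺(aq) + S²⁻(aq)
Let s be the molar solubility. Then [Ag⁺] = 2s and [S²⁻] = s.
Ksp = [Ag⁺]^2[S²⁻] = (2s)^2 · s = 4s^3
Ksp = 4 × (2.4×10⁻¹⁷)^3 = 5.5×10⁻⁵⁰

Ksp = 5.5×10⁻⁵⁰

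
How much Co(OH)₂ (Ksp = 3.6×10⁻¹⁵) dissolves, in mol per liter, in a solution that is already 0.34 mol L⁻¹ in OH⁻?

Co(OH)₂(s) ⇌ Co²⁺(aq) + 2 OH⁻(aq)
With OH⁻ already at 0.34 mol L⁻¹ and s small, take [OH⁻] ≈ 0.34 mol L⁻¹ and [Co²⁺] = s.
Ksp = [Co²⁺][OH⁻]^2 = s(0.34)^2
s = 3.6×10⁻¹⁵ / (0.34)^2 = 3.1×10⁻¹⁴
s = 3.1×10⁻¹⁴ mol L⁻¹

3.1×10⁻¹⁴ M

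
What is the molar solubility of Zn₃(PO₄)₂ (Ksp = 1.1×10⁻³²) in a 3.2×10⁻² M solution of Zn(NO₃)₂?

Zn₃(PO₄)₂(s) ⇌ 3 Zn²⁺(aq) + 2 PO₄³⁻(aq)
With Zn²⁺ already at 3.2×10⁻² M and s small, take [Zn²⁺] ≈ 3.2×10⁻² M and [PO₄³⁻] = 2s.
Ksp = [Zn²⁺]^3[PO₄³⁻]^2 = (3.2×10⁻²)^3(2s)^2
(2s)^2 = 1.1×10⁻³² / (3.2×10⁻²)^3 = 3.4×10⁻²⁸
s = 9.2×10⁻¹⁵ M

9.2×10⁻¹⁵ M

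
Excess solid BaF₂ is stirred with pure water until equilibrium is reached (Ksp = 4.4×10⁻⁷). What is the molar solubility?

4.8×10⁻³ M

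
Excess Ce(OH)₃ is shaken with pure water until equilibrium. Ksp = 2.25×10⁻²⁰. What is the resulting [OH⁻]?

Ce(OH)₃(s) ⇌ Ce³⁺(aq) + 3 OH⁻(aq)
If s mol/L of Ce(OH)₃ dissolves, [Ce³⁺] = s and [OH⁻] = 3s.
Ksp = [Ce³⁺][OH⁻]^3 = s · (3s)^3 = 27s^4 = 2.25×10⁻²⁰
s = 5.37×10⁻⁶ M
[OH⁻] = 3s = 1.61×10⁻⁵ M

1.61×10⁻⁵ M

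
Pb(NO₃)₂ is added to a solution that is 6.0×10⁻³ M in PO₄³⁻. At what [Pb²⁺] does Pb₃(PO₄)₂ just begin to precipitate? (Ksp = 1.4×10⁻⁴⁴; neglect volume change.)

The threshold for precipitation is Q = Ksp.
Pb₃(PO₄)₂(s) ⇌ 3 Pb²⁺(aq) + 2 PO₄³⁻(aq)
Ksp = [Pb²⁺]^3[PO₄³⁻]^2 = [Pb²⁺]^3(6.0×10⁻³)^2
[Pb²⁺]^3 = 1.4×10⁻⁴⁴ / (6.0×10⁻³)^2 = 3.9×10⁻⁴⁰
[Pb²⁺] = 7.3×10⁻¹⁴ M

7.3×10⁻¹⁴ M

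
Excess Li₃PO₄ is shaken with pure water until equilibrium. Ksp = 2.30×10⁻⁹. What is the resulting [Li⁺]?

Li₃PO₄(s) ⇌ 3 Li⁺(aq) + PO₄³⁻(aq)
Let s be the molar solubility. Then [Li⁺] = 3s and [PO₄³⁻] = s.
Ksp = [Li⁺]^3[PO₄³⁻] = (3s)^3 · s = 27s^4 = 2.30×10⁻⁹
s = 3.04×10⁻³ mol/L
[Li⁺] = 3s = 9.11×10⁻³ mol/L

9.11×10⁻³ M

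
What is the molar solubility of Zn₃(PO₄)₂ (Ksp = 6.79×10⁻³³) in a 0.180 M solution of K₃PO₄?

Zn₃(PO₄)₂(s) ⇌ 3 Zn²⁺(aq) + 2 PO₄³⁻(aq)
With PO₄³⁻ already at 0.180 M and s small, take [PO₄³⁻] ≈ 0.180 M and [Zn²⁺] = 3s.
Ksp = [Zn²⁺]^3[PO₄³⁻]^2 = (3s)^3(0.180)^2
(3s)^3 = 6.79×10⁻³³ / (0.180)^2 = 2.10×10⁻³¹
s = 1.98×10⁻¹¹ M

1.98×10⁻¹¹ M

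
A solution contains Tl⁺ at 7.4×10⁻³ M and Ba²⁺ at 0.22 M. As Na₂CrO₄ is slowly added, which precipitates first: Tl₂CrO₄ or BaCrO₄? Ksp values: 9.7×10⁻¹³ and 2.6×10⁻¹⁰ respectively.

BaCrO₄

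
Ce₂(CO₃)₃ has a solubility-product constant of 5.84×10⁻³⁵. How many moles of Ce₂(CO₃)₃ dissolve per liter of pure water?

Ce₂(CO₃)₃(s) ⇌ 2 Ce³⁺(aq) + 3 CO₃²⁻(aq)
Let s be the molar solubility. Then [Ce³⁺] = 2s and [CO₃²⁻] = 3s.
Ksp = [Ce³⁺]^2[CO₃²⁻]^3 = (2s)^2 · (3s)^3 = 108s^5
108s^5 = 5.84×10⁻³⁵  ⇒  s^5 = 5.41×10⁻³⁷
s = 5.58×10⁻⁸ mol/L

5.58×10⁻⁸ M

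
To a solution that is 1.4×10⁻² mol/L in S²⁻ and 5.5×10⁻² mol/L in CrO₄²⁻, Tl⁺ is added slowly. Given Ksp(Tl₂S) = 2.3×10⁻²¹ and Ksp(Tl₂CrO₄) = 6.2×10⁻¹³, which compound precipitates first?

Tl₂S

The threshold for precipitation is Q = Ksp.
For Tl₂S: [Tl⁺] = (Ksp/[S²⁻])^(1/2) = 4.1×10⁻¹⁰ mol/L
For Tl₂CrO₄: [Tl⁺] = (Ksp/[CrO₄²⁻])^(1/2) = 3.4×10⁻⁶ mol/L
Tl₂S requires the lower [Tl⁺], so it precipitates first.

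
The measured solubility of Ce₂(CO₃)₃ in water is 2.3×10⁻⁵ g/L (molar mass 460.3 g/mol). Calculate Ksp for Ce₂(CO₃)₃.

Molar solubility s = (2.3×10⁻⁵ g/L) / (460.3 g/mol) = 4.997×10⁻⁸ mol/L
Ce₂(CO₃)₃(s) ⇌ 2 Ce³⁺(aq) + 3 CO₃²⁻(aq)
Call the molar solubility s, so that [Ce³⁺] = 2s and [CO₃²⁻] = 3s.
Ksp = [Ce³⁺]^2[CO₃²⁻]^3 = (2s)^2 · (3s)^3 = 108s^5
Ksp = 108 × (4.997×10⁻⁸)^5 = 3.4×10⁻³⁵

Ksp = 3.4×10⁻³⁵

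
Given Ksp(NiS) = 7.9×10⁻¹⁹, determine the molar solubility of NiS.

NiS(s) ⇌ Ni²⁺(aq) + S²⁻(aq)
With molar solubility s: [Ni²⁺] = s, [S²⁻] = s.
Ksp = [Ni²⁺][S²⁻] = s · s = s^2
s^2 = 7.9×10⁻¹⁹
s = (7.9×10⁻¹⁹)^(1/2) = 8.9×10⁻¹⁰ mol L⁻¹

8.9×10⁻¹⁰ M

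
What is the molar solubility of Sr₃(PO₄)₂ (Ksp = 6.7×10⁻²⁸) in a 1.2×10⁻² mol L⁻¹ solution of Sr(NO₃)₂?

9.8×10⁻¹² M

Sr₃(PO₄)₂(s) ⇌ 3 Sr²⁺(aq) + 2 PO₄³⁻(aq)
Let s be the solubility of Sr₃(PO₄)₂ here. The common ion gives [Sr²⁺] ≈ 1.2×10⁻² mol L⁻¹, and [PO₄³⁻] = 2s.
Ksp = [Sr²⁺]^3[PO₄³⁻]^2 = (1.2×10⁻²)^3(2s)^2
(2s)^2 = 6.7×10⁻²⁸ / (1.2×10⁻²)^3 = 3.9×10⁻²²
s = 9.8×10⁻¹² mol L⁻¹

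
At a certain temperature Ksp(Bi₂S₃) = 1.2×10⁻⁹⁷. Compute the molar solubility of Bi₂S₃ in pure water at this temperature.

Bi₂S₃(s) ⇌ 2 Bi³⁺(aq) + 3 S²⁻(aq)
With molar solubility s: [Bi³⁺] = 2s, [S²⁻] = 3s.
Ksp = [Bi³⁺]^2[S²⁻]^3 = (2s)^2 · (3s)^3 = 108s^5
108s^5 = 1.2×10⁻⁹⁷  ⇒  s^5 = 1.1×10⁻⁹⁹
Taking the 5th root, s = 1.6×10⁻²⁰ mol/L.

1.6×10⁻²⁰ M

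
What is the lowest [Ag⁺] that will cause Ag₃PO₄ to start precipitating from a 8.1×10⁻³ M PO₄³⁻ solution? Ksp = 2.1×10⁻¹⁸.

Precipitation begins when Q = Ksp.
Ag₃PO₄(s) ⇌ 3 Ag⁺(aq) + PO₄³⁻(aq)
Ksp = [Ag⁺]^3[PO₄³⁻] = [Ag⁺]^3(8.1×10⁻³)
[Ag⁺]^3 = 2.1×10⁻¹⁸ / (8.1×10⁻³) = 2.6×10⁻¹⁶
[Ag⁺] = 6.4×10⁻⁶ M

6.4×10⁻⁶ M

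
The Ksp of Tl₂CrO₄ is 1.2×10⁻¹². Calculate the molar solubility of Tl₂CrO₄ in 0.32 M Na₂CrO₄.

Tl₂CrO₄(s) ⇌ 2 Tl⁺(aq) + CrO₄²⁻(aq)
With CrO₄²⁻ already at 0.32 M and s small, take [CrO₄²⁻] ≈ 0.32 M and [Tl⁺] = 2s.
Ksp = [Tl⁺]^2[CrO₄²⁻] = (2s)^2(0.32)
(2s)^2 = 1.2×10⁻¹² / (0.32) = 3.8×10⁻¹²
s = 9.7×10⁻⁷ M

9.7×10⁻⁷ M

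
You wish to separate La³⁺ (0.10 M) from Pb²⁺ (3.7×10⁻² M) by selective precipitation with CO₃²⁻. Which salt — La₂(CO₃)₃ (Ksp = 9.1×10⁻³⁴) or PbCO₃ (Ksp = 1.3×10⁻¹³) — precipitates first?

PbCO₃

The threshold for precipitation is Q = Ksp.
For La₂(CO₃)₃: [CO₃²⁻] = (Ksp/[La³⁺]^2)^(1/3) = 4.5×10⁻¹¹ M
For PbCO₃: [CO₃²⁻] = (Ksp/[Pb²⁺]) = 3.5×10⁻¹² M
The smaller threshold [CO₃²⁻] is reached first, so PbCO₃ precipitates first.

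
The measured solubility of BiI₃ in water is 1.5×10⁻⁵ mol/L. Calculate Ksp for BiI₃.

BiI₃(s) ⇌ Bi³⁺(aq) + 3 I⁻(aq)
If s mol/L of BiI₃ dissolves, [Bi³⁺] = s and [I⁻] = 3s.
Ksp = [Bi³⁺][I⁻]^3 = s · (3s)^3 = 27s^4
Ksp = 27 × (1.5×10⁻⁵)^4 = 1.4×10⁻¹⁸

Ksp = 1.4×10⁻¹⁸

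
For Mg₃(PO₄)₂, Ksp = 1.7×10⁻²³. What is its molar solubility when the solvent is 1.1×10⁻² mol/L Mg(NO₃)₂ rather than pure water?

1.8×10⁻⁹ M

Mg₃(PO₄)₂(s) ⇌ 3 Mg²⁺(aq) + 2 PO₄³⁻(aq)
The solution already contains Mg²⁺ at 1.1×10⁻² mol/L. Let s be the molar solubility of Mg₃(PO₄)₂.
[Mg²⁺] ≈ 1.1×10⁻² mol/L (common ion dominates); [PO₄³⁻] = 2s.
Ksp = [Mg²⁺]^3[PO₄³⁻]^2 = (1.1×10⁻²)^3(2s)^2
(2s)^2 = 1.7×10⁻²³ / (1.1×10⁻²)^3 = 1.3×10⁻¹⁷
s = 1.8×10⁻⁹ mol/L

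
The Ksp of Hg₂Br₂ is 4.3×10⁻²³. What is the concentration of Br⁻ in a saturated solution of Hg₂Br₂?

4.4×10⁻⁸ M

Hg₂Br₂(s) ⇌ Hg₂²⁺(aq) + 2 Br⁻(aq)
If s mol/L of Hg₂Br₂ dissolves, [Hg₂²⁺] = s and [Br⁻] = 2s.
Ksp = [Hg₂²⁺][Br⁻]^2 = s · (2s)^2 = 4s^3 = 4.3×10⁻²³
s = 2.2×10⁻⁸ mol/L
[Br⁻] = 2s = 4.4×10⁻⁸ mol/L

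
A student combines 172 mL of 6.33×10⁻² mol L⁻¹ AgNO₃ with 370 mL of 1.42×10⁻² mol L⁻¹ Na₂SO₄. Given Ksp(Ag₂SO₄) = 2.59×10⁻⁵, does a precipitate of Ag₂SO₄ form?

After mixing, V = 172 mL + 370 mL = 542 mL.
[Ag⁺] = (6.33×10⁻²)(172)/542 = 2.01×10⁻² mol L⁻¹
[SO₄²⁻] = (1.42×10⁻²)(370)/542 = 9.69×10⁻³ mol L⁻¹
Q = [Ag⁺]^2[SO₄²⁻] = 3.91×10⁻⁶
Q < Ksp (3.91×10⁻⁶ vs 2.59×10⁻⁵); the solution remains unsaturated and no precipitate forms.

No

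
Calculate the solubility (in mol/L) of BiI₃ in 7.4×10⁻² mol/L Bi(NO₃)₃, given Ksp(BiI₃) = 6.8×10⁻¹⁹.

7.0×10⁻⁷ M

BiI₃(s) ⇌ Bi³⁺(aq) + 3 I⁻(aq)
Let s be the solubility of BiI₃ here. The common ion gives [Bi³⁺] ≈ 7.4×10⁻² mol/L, and [I⁻] = 3s.
Ksp = [Bi³⁺][I⁻]^3 = (7.4×10⁻²)(3s)^3
(3s)^3 = 6.8×10⁻¹⁹ / (7.4×10⁻²) = 9.2×10⁻¹⁸
s = 7.0×10⁻⁷ mol/L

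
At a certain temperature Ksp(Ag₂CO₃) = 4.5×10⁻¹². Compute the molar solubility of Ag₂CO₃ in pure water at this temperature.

1.0×10⁻⁴ M

Ag₂CO₃(s) ⇌ 2 Ag⁺(aq) + CO₃²⁻(aq)
Call the molar solubility s, so that [Ag⁺] = 2s and [CO₃²⁻] = s.
Ksp = [Ag⁺]^2[CO₃²⁻] = (2s)^2 · s = 4s^3
4s^3 = 4.5×10⁻¹²  ⇒  s^3 = 1.1×10⁻¹²
s = (1.1×10⁻¹²)^(1/3) = 1.0×10⁻⁴ M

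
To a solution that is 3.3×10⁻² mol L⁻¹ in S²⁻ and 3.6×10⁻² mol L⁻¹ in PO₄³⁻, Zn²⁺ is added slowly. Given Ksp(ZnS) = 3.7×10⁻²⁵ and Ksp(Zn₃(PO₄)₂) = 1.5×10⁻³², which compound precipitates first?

The threshold for precipitation is Q = Ksp.
For ZnS: [Zn²⁺] = (Ksp/[S²⁻]) = 1.1×10⁻²³ mol L⁻¹
For Zn₃(PO₄)₂: [Zn²⁺] = (Ksp/[PO₄³⁻]^2)^(1/3) = 2.3×10⁻¹⁰ mol L⁻¹
ZnS requires the lower [Zn²⁺], so it precipitates first.

ZnS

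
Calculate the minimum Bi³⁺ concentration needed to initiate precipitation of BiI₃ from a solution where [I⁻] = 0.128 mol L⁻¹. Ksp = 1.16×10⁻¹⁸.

5.53×10⁻¹⁶ M

A salt starts to precipitate once the ion product Q reaches its Ksp.
BiI₃(s) ⇌ Bi³⁺(aq) + 3 I⁻(aq)
Ksp = [Bi³⁺][I⁻]^3 = [Bi³⁺](0.128)^3
[Bi³⁺] = 1.16×10⁻¹⁸ / (0.128)^3 = 5.53×10⁻¹⁶
[Bi³⁺] = 5.53×10⁻¹⁶ mol L⁻¹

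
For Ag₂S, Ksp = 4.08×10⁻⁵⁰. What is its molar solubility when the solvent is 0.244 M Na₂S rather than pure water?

Ag₂S(s) ⇌ 2 Ag⁺(aq) + S²⁻(aq)
The solution already contains S²⁻ at 0.244 M. Let s be the molar solubility of Ag₂S.
[S²⁻] ≈ 0.244 M (common ion dominates); [Ag⁺] = 2s.
Ksp = [Ag⁺]^2[S²⁻] = (2s)^2(0.244)
(2s)^2 = 4.08×10⁻⁵⁰ / (0.244) = 1.67×10⁻⁴⁹
s = 2.04×10⁻²⁵ M

2.04×10⁻²⁵ M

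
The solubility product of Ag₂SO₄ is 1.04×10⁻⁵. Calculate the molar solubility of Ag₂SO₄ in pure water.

1.38×10⁻² M

Ag₂SO₄(s) ⇌ 2 Ag⁺(aq) + SO₄²⁻(aq)
If s mol/L of Ag₂SO₄ dissolves, [Ag⁺] = 2s and [SO₄²⁻] = s.
Ksp = [Ag⁺]^2[SO₄²⁻] = (2s)^2 · s = 4s^3
4s^3 = 1.04×10⁻⁵  ⇒  s^3 = 2.60×10⁻⁶
Taking the 3rd root, s = 1.38×10⁻² mol L⁻¹.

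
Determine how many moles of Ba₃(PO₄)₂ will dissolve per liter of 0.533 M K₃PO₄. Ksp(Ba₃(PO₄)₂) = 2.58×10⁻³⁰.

Ba₃(PO₄)₂(s) ⇌ 3 Ba²⁺(aq) + 2 PO₄³⁻(aq)
The solution already contains PO₄³⁻ at 0.533 M. Let s be the molar solubility of Ba₃(PO₄)₂.
[PO₄³⁻] ≈ 0.533 M (common ion dominates); [Ba²⁺] = 3s.
Ksp = [Ba²⁺]^3[PO₄³⁻]^2 = (3s)^3(0.533)^2
(3s)^3 = 2.58×10⁻³⁰ / (0.533)^2 = 9.08×10⁻³⁰
s = 6.95×10⁻¹¹ M

6.95×10⁻¹¹ M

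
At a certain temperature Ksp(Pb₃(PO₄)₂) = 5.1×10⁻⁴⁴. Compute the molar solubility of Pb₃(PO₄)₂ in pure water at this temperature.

Pb₃(PO₄)₂(s) ⇌ 3 Pb²⁺(aq) + 2 PO₄³⁻(aq)
For each mole of Pb₃(PO₄)₂ that dissolves per liter, [Pb²⁺] = 3s and [PO₄³⁻] = 2s; let s denote this solubility.
Ksp = [Pb²⁺]^3[PO₄³⁻]^2 = (3s)^3 · (2s)^2 = 108s^5
108s^5 = 5.1×10⁻⁴⁴  ⇒  s^5 = 4.7×10⁻⁴⁶
Taking the 5th root, s = 8.6×10⁻¹⁰ mol L⁻¹.

8.6×10⁻¹⁰ M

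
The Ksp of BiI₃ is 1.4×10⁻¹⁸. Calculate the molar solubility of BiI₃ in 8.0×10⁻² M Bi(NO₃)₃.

8.7×10⁻⁷ M

BiI₃(s) ⇌ Bi³⁺(aq) + 3 I⁻(aq)
The solution already contains Bi³⁺ at 8.0×10⁻² M. Let s be the molar solubility of BiI₃.
[Bi³⁺] ≈ 8.0×10⁻² M (common ion dominates); [I⁻] = 3s.
Ksp = [Bi³⁺][I⁻]^3 = (8.0×10⁻²)(3s)^3
(3s)^3 = 1.4×10⁻¹⁸ / (8.0×10⁻²) = 1.8×10⁻¹⁷
s = 8.7×10⁻⁷ M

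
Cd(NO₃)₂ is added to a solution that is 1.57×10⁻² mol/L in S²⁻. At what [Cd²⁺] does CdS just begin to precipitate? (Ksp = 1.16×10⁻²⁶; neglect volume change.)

7.39×10⁻²⁵ M

Precipitation of each salt begins when its ion product equals Ksp.
CdS(s) ⇌ Cd²⁺(aq) + S²⁻(aq)
Ksp = [Cd²⁺][S²⁻] = [Cd²⁺](1.57×10⁻²)
[Cd²⁺] = 1.16×10⁻²⁶ / (1.57×10⁻²) = 7.39×10⁻²⁵
[Cd²⁺] = 7.39×10⁻²⁵ mol/L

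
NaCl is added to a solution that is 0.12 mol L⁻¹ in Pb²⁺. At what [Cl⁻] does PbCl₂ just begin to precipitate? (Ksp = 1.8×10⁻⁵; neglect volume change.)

Precipitation begins when Q = Ksp.
PbCl₂(s) ⇌ Pb²⁺(aq) + 2 Cl⁻(aq)
Ksp = [Pb²⁺][Cl⁻]^2 = [Cl⁻]^2(0.12)
[Cl⁻]^2 = 1.8×10⁻⁵ / (0.12) = 1.5×10⁻⁴
[Cl⁻] = 1.2×10⁻² mol L⁻¹

1.2×10⁻² M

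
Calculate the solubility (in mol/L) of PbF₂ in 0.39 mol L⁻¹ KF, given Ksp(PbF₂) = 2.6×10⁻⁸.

1.7×10⁻⁷ M

PbF₂(s) ⇌ Pb²⁺(aq) + 2 F⁻(aq)
F⁻ is already present at 0.39 mol L⁻¹. If s mol/L of PbF₂ dissolves, [Pb²⁺] = s while [F⁻] ≈ 0.39 mol L⁻¹.
Ksp = [Pb²⁺][F⁻]^2 = s(0.39)^2
s = 2.6×10⁻⁸ / (0.39)^2 = 1.7×10⁻⁷
s = 1.7×10⁻⁷ mol L⁻¹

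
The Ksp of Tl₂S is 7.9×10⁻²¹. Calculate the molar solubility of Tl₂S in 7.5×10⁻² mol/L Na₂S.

1.6×10⁻¹⁰ M

Tl₂S(s) ⇌ 2 Tl⁺(aq) + S²⁻(aq)
With S²⁻ already at 7.5×10⁻² mol/L and s small, take [S²⁻] ≈ 7.5×10⁻² mol/L and [Tl⁺] = 2s.
Ksp = [Tl⁺]^2[S²⁻] = (2s)^2(7.5×10⁻²)
(2s)^2 = 7.9×10⁻²¹ / (7.5×10⁻²) = 1.1×10⁻¹⁹
s = 1.6×10⁻¹⁰ mol/L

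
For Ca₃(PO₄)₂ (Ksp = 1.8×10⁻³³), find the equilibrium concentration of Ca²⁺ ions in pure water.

3.3×10⁻⁷ M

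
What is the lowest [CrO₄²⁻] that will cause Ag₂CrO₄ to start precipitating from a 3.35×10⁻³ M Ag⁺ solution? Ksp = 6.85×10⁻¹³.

The threshold for precipitation is Q = Ksp.
Ag₂CrO₄(s) ⇌ 2 Ag⁺(aq) + CrO₄²⁻(aq)
Ksp = [Ag⁺]^2[CrO₄²⁻] = [CrO₄²⁻](3.35×10⁻³)^2
[CrO₄²⁻] = 6.85×10⁻¹³ / (3.35×10⁻³)^2 = 6.10×10⁻⁸
[CrO₄²⁻] = 6.10×10⁻⁸ M

6.10×10⁻⁸ M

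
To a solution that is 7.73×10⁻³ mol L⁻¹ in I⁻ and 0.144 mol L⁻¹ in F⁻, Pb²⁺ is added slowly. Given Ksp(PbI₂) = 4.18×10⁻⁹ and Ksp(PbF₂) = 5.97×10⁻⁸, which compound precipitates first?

Each salt precipitates once Q = Ksp for that salt.
For PbI₂: [Pb²⁺] = (Ksp/[I⁻]^2) = 7.00×10⁻⁵ mol L⁻¹
For PbF₂: [Pb²⁺] = (Ksp/[F⁻]^2) = 2.88×10⁻⁶ mol L⁻¹
Since PbF₂ needs less Pb²⁺ to reach saturation, it precipitates first.

PbF₂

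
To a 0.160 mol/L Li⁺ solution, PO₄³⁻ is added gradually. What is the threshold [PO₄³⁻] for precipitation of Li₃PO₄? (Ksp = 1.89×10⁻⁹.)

A salt starts to precipitate once the ion product Q reaches its Ksp.
Li₃PO₄(s) ⇌ 3 Li⁺(aq) + PO₄³⁻(aq)
Ksp = [Li⁺]^3[PO₄³⁻] = [PO₄³⁻](0.160)^3
[PO₄³⁻] = 1.89×10⁻⁹ / (0.160)^3 = 4.61×10⁻⁷
[PO₄³⁻] = 4.61×10⁻⁷ mol/L

4.61×10⁻⁷ M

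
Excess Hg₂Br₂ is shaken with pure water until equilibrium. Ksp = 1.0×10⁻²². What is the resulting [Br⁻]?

Hg₂Br₂(s) ⇌ Hg₂²⁺(aq) + 2 Br⁻(aq)
For each mole of Hg₂Br₂ that dissolves per liter, [Hg₂²⁺] = s and [Br⁻] = 2s; let s denote this solubility.
Ksp = [Hg₂²⁺][Br⁻]^2 = s · (2s)^2 = 4s^3 = 1.0×10⁻²²
s = 2.9×10⁻⁸ M
[Br⁻] = 2s = 5.8×10⁻⁸ M

5.8×10⁻⁸ M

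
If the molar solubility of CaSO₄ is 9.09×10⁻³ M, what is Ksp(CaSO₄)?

Ksp = 8.26×10⁻⁵

CaSO₄(s) ⇌ Ca²⁺(aq) + SO₄²⁻(aq)
With molar solubility s: [Ca²⁺] = s, [SO₄²⁻] = s.
Ksp = [Ca²⁺][SO₄²⁻] = s · s = s^2
Ksp = (9.09×10⁻³)^2 = 8.26×10⁻⁵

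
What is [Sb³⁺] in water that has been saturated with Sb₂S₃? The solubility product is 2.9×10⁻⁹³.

2.4×10⁻¹⁹ M

Sb₂S₃(s) ⇌ 2 Sb³⁺(aq) + 3 S²⁻(aq)
Call the molar solubility s, so that [Sb³⁺] = 2s and [S²⁻] = 3s.
Ksp = [Sb³⁺]^2[S²⁻]^3 = (2s)^2 · (3s)^3 = 108s^5 = 2.9×10⁻⁹³
s = 1.2×10⁻¹⁹ M
[Sb³⁺] = 2s = 2.4×10⁻¹⁹ M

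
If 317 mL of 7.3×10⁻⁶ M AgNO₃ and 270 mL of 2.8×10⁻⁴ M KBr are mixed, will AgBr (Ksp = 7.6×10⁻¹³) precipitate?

The combined volume is 587 mL.
[Ag⁺] = (7.3×10⁻⁶)(317)/587 = 3.9×10⁻⁶ M
[Br⁻] = (2.8×10⁻⁴)(270)/587 = 1.3×10⁻⁴ M
Q = [Ag⁺][Br⁻] = 5.1×10⁻¹⁰
Q = 5.1×10⁻¹⁰ > Ksp = 7.6×10⁻¹³, so the solution is supersaturated and AgBr precipitates.

Yes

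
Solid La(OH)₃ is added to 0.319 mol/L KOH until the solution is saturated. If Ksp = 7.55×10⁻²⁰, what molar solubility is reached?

La(OH)₃(s) ⇌ La³⁺(aq) + 3 OH⁻(aq)
The solution already contains OH⁻ at 0.319 mol/L. Let s be the molar solubility of La(OH)₃.
[OH⁻] ≈ 0.319 mol/L (common ion dominates); [La³⁺] = s.
Ksp = [La³⁺][OH⁻]^3 = s(0.319)^3
s = 7.55×10⁻²⁰ / (0.319)^3 = 2.33×10⁻¹⁸
s = 2.33×10⁻¹⁸ mol/L

2.33×10⁻¹⁸ M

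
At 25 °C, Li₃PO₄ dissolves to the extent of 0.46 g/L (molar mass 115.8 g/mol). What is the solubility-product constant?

s = (0.46 g L⁻¹)/(115.8 g mol⁻¹) = 3.972×10⁻³ M
Li₃PO₄(s) ⇌ 3 Li⁺(aq) + PO₄³⁻(aq)
Call the molar solubility s, so that [Li⁺] = 3s and [PO₄³⁻] = s.
Ksp = [Li⁺]^3[PO₄³⁻] = (3s)^3 · s = 27s^4
Ksp = 27 × (3.972×10⁻³)^4 = 6.7×10⁻⁹

Ksp = 6.7×10⁻⁹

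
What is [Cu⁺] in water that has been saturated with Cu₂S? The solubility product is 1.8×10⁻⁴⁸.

Cu₂S(s) ⇌ 2 Cu⁺(aq) + S²⁻(aq)
If s mol/L of Cu₂S dissolves, [Cu⁺] = 2s and [S²⁻] = s.
Ksp = [Cu⁺]^2[S²⁻] = (2s)^2 · s = 4s^3 = 1.8×10⁻⁴⁸
s = 7.7×10⁻¹⁷ mol/L
[Cu⁺] = 2s = 1.5×10⁻¹⁶ mol/L

1.5×10⁻¹⁶ M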